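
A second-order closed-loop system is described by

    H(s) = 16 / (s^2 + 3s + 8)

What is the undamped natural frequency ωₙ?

Compare the denominator to the standard form s^2 + 2ζωₙs + ωₙ².
ωₙ² = 8, so ωₙ = √8 ≈ 2.828 rad/s.

ωₙ ≈ 2.828 rad/s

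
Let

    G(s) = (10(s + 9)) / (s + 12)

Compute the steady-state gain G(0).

Set s = 0: G(0) = (90) / (12) = 15/2.

G(0) = 15/2 ≈ 7.500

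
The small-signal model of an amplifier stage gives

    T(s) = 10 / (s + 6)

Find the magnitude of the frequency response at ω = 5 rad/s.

Substitute s = j5: numerator = 10, denominator = 6 + j5.
|T(j5)| = |10| / |6 + j5| = 10 / 7.8102 ≈ 1.280.

|T(j5)| ≈ 1.280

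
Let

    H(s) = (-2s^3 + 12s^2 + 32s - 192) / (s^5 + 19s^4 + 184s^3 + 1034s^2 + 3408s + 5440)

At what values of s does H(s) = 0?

Set the numerator to zero: -2s^3 + 12s^2 + 32s - 192 = 0, i.e. -2·(s^3 - 6s^2 - 16s + 96) = 0.
Factoring: (s - 6)(s - 4)(s + 4) = 0.

s = 6, 4, -4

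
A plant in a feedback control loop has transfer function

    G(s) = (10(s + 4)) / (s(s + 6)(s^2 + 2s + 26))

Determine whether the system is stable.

The poles can be read from the denominator factors: s = 0, -6, -1 + 5j, -1 - 5j.
Since the simple pole(s) at s = 0 lie on the jω-axis with none in the right half-plane, the system is marginally stable.

marginally stable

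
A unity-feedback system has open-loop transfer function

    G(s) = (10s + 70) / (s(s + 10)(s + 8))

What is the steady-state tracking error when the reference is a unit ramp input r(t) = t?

G(s) has one pole at the origin.
This is a Type 1 system. Kv = lim_{s→0} s·G(s) = 70/80 = 7/8.
e_ss = 1/Kv = 1/(7/8) = 8/7 ≈ 1.143.

e_ss = 1.143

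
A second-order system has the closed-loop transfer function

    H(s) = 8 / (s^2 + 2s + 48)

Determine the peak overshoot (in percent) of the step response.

%OS ≈ 63.2%

Comparing s^2 + 2s + 48 to s^2 + 2ζωₙs + ωₙ²: ωₙ = √48 ≈ 6.928 rad/s and ζ = 2/(2·√48) ≈ 0.1443.
%OS = 100·exp(−πζ/√(1−ζ²)) = 100·exp(−π·0.1443/√(1−0.1443²)) ≈ 63.2%.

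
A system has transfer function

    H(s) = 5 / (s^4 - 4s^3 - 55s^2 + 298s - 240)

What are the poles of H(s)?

The poles are the roots of the denominator s^4 - 4s^3 - 55s^2 + 298s - 240 = 0.
Trying s = 5: the polynomial evaluates to 0, so (s - 5) is a factor.
Dividing out leaves s^3 + s^2 - 50s + 48 = 0.
This factors further as (s + 8)(s - 1)(s - 6) = 0.

s = 5, -8, 1, 6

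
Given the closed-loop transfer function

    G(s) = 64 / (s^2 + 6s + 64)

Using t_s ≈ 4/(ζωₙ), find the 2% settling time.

Comparing s^2 + 6s + 64 to s^2 + 2ζωₙs + ωₙ²: ωₙ = 8 rad/s and ζ = 6/(2·8) = 0.375.
ζωₙ = 6/2 = 3, so t_s ≈ 4/(ζωₙ) = 4/3 ≈ 1.333 s.

t_s ≈ 1.333 s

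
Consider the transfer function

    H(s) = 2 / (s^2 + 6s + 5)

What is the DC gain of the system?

H(0) = 2/5 ≈ 0.4000

Set s = 0: H(0) = (2) / (5) = 2/5.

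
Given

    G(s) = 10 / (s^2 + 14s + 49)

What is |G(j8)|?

Substitute s = j8: numerator = 10, denominator = -15 + j112.
|G(j8)| = |10| / |-15 + j112| = 10 / 113 ≈ 0.08850.

|G(j8)| ≈ 0.08850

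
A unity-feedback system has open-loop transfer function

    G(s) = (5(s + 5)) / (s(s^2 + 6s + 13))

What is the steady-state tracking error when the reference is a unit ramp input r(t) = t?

G(s) has one pole at the origin.
This is a Type 1 system. Kv = lim_{s→0} s·G(s) = 25/13.
e_ss = 1/Kv = 1/(25/13) = 13/25 ≈ 0.5200.

e_ss = 0.5200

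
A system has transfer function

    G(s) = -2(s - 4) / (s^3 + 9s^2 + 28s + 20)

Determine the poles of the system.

s = -4 ± 2j, -1

The poles are the roots of the denominator s^3 + 9s^2 + 28s + 20 = 0.
Trying s = -1: the polynomial evaluates to 0, so (s + 1) is a factor.
Dividing out leaves s^2 + 8s + 20 = 0.
The quadratic formula then gives s = -4 ± 2j.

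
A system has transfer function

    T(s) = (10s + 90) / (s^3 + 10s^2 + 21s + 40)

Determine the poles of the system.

The poles are the roots of the denominator s^3 + 10s^2 + 21s + 40 = 0.
Trying s = -8: the polynomial evaluates to 0, so (s + 8) is a factor.
Dividing out leaves s^2 + 2s + 5 = 0.
The quadratic formula then gives s = -1 ± 2j.

s = -1 ± 2j, -8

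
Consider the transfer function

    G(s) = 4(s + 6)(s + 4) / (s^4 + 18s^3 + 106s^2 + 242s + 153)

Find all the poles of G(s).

s = -4 ± j, -1, -9

The poles are the roots of the denominator s^4 + 18s^3 + 106s^2 + 242s + 153 = 0.
Trying s = -1: the polynomial evaluates to 0, so (s + 1) is a factor.
Dividing out leaves s^3 + 17s^2 + 89s + 153 = 0.
This factors further as (s^2 + 8s + 17)(s + 9) = 0.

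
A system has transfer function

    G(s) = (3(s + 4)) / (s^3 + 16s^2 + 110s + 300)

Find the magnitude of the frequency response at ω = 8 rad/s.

|G(j8)| ≈ 0.03304

Substitute s = j8: numerator = 12 + j24, denominator = -724 + j368.
|G(j8)| = |12 + j24| / |-724 + j368| = 26.833 / 812.16 ≈ 0.03304.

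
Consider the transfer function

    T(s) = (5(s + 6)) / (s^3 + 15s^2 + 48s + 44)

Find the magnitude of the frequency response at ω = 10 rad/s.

|T(j10)| ≈ 0.03771

Substitute s = j10: numerator = 30 + j50, denominator = -1456 - j520.
|T(j10)| = |30 + j50| / |-1456 - j520| = 58.310 / 1546.1 ≈ 0.03771.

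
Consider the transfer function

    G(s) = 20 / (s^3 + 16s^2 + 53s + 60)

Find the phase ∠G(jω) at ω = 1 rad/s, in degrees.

∠G(j1) ≈ -49.76°

At s = j1: numerator = 20, denominator = 44 + j52.
∠G = ∠num − ∠den = 0° − (49.764°) = -49.76°.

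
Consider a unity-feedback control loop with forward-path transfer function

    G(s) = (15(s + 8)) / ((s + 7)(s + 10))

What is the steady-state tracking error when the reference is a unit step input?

G(s) has no poles at the origin.
This is a Type 0 system. Kp = lim_{s→0} G(s) = 120/70 = 12/7.
e_ss = 1/(1 + Kp) = 1/(1 + 12/7) = 7/19 ≈ 0.3684.

e_ss = 0.3684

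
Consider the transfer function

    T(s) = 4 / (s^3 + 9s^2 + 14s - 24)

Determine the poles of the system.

The poles are the roots of the denominator s^3 + 9s^2 + 14s - 24 = 0.
Trying s = -4: the polynomial evaluates to 0, so (s + 4) is a factor.
Dividing out leaves s^2 + 5s - 6 = 0.
Factoring the quadratic: (s - 1)(s + 6) = 0.

s = -4, 1, -6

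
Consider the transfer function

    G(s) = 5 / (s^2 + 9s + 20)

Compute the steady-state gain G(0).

G(0) = 1/4 ≈ 0.2500

Set s = 0: G(0) = (5) / (20) = 1/4.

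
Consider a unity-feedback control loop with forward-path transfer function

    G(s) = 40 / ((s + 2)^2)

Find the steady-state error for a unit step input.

G(s) has no poles at the origin.
This is a Type 0 system. Kp = lim_{s→0} G(s) = 40/4 = 10.
e_ss = 1/(1 + Kp) = 1/(1 + 10) = 1/11 ≈ 0.09091.

e_ss = 0.09091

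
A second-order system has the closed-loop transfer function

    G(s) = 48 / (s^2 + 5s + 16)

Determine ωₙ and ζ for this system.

Compare the denominator to the standard form s^2 + 2ζωₙs + ωₙ².
ωₙ² = 16, so ωₙ = 4 rad/s.
2ζωₙ = 5, so ζ = 5/(2·4) = 0.625.

ωₙ = 4 rad/s, ζ = 0.625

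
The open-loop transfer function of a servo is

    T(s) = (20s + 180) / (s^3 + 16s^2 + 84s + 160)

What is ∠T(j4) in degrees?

At s = j4: numerator = 180 + j80, denominator = -96 + j272.
∠T = ∠num − ∠den = 23.962° − (109.44°) = -85.48°.

∠T(j4) ≈ -85.48°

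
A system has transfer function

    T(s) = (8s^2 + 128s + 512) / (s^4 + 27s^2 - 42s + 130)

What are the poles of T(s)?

s = 1 ± 2j, -1 ± 5j

The poles are the roots of the denominator s^4 + 27s^2 - 42s + 130 = 0.
No real roots exist; factor into two real quadratics: (s^2 - 2s + 5)(s^2 + 2s + 26) = 0.
Each quadratic gives a conjugate pair via the quadratic formula.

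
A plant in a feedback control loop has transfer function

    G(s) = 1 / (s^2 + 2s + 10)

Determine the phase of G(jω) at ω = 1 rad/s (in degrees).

∠G(j1) ≈ -12.53°

At s = j1: numerator = 1, denominator = 9 + j2.
∠G = ∠num − ∠den = 0° − (12.529°) = -12.53°.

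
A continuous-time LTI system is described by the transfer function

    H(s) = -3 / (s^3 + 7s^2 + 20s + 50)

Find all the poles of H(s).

s = -1 + 3j, -1 - 3j, -5

The poles are the roots of the denominator s^3 + 7s^2 + 20s + 50 = 0.
Trying s = -5: the polynomial evaluates to 0, so (s + 5) is a factor.
Dividing out leaves s^2 + 2s + 10 = 0.
The quadratic formula then gives s = -1 ± 3j.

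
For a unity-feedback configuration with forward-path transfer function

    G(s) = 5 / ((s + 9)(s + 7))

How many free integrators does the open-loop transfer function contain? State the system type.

Type 0

The denominator has no factor of s at the origin — no free integrator — so this is a Type 0 system.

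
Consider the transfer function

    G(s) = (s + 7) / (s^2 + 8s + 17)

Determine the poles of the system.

The poles are the roots of the denominator s^2 + 8s + 17 = 0.
Using the quadratic formula: s = (-8 ± √(-4))/2 = -4 ± 1j.

s = -4 ± j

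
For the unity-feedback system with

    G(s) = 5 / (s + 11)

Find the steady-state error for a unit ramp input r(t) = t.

G(s) has no poles at the origin.
This is a Type 0 system; Kv = lim_{s→0} s·G(s) = 0, so the steady-state error for a ramp input is infinite.

e_ss = ∞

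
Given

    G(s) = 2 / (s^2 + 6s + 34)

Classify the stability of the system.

The denominator s^2 + 6s + 34 factors as (s^2 + 6s + 34), giving poles at s = -3 ± 5j.
Since all poles lie strictly in the left half-plane, the system is stable.

stable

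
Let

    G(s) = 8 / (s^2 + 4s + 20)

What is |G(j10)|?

|G(j10)| ≈ 0.08944

Substitute s = j10: numerator = 8, denominator = -80 + j40.
|G(j10)| = |8| / |-80 + j40| = 8 / 89.443 ≈ 0.08944.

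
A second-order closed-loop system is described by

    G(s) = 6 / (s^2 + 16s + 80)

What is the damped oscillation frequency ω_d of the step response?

ω_d = 4 rad/s

Comparing s^2 + 16s + 80 to s^2 + 2ζωₙs + ωₙ²: ωₙ = √80 ≈ 8.944 rad/s and ζ = 16/(2·√80) ≈ 0.8944.
ζωₙ = 16/2 = 8, so ω_d = ωₙ√(1−ζ²) = √(ωₙ² − (ζωₙ)²) = √(80 − 8²) = √16 = 4 rad/s.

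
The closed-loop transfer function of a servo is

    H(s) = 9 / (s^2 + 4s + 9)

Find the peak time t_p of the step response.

t_p ≈ 1.405 s

Comparing s^2 + 4s + 9 to s^2 + 2ζωₙs + ωₙ²: ωₙ = 3 rad/s and ζ = 4/(2·3) ≈ 0.6667.
ζωₙ = 4/2 = 2, so ω_d = ωₙ√(1−ζ²) = √(ωₙ² − (ζωₙ)²) = √(9 − 2²) = √5 ≈ 2.236 rad/s.
t_p = π/ω_d = π/2.236 ≈ 1.405 s.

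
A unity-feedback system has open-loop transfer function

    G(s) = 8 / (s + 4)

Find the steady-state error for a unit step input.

G(s) has no poles at the origin.
This is a Type 0 system. Kp = lim_{s→0} G(s) = 8/4 = 2.
e_ss = 1/(1 + Kp) = 1/(1 + 2) = 1/3 ≈ 0.3333.

e_ss = 0.3333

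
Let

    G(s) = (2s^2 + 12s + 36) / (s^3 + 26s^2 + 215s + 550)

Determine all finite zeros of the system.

Set the numerator to zero: 2s^2 + 12s + 36 = 0, i.e. 2·(s^2 + 6s + 18) = 0.
Factoring: (s^2 + 6s + 18) = 0.

s = -3 ± 3j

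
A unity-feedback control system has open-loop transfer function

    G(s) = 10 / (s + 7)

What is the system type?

Type 0

The denominator has no factor of s at the origin — no free integrator — so this is a Type 0 system.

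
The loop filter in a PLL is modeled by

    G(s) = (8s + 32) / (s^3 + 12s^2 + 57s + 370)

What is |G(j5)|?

|G(j5)| ≈ 0.2933

Substitute s = j5: numerator = 32 + j40, denominator = 70 + j160.
|G(j5)| = |32 + j40| / |70 + j160| = 51.225 / 174.64 ≈ 0.2933.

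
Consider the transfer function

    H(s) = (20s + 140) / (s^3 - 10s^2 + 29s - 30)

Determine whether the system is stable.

The denominator s^3 - 10s^2 + 29s - 30 factors as (s - 6)(s^2 - 4s + 5), giving poles at s = 6, 2 + j, 2 - j.
Since the pole(s) at s = 6, 2 ± j lie in the right half-plane, the system is unstable.

unstable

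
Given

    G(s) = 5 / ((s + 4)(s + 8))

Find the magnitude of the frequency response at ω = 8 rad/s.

|G(j8)| ≈ 0.04941

Substitute s = j8: numerator = 5, denominator = -32 + j96.
|G(j8)| = |5| / |-32 + j96| = 5 / 101.19 ≈ 0.04941.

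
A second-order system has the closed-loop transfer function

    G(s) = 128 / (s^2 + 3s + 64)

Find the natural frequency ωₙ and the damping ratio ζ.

ωₙ = 8 rad/s, ζ = 0.1875

Compare the denominator to the standard form s^2 + 2ζωₙs + ωₙ².
ωₙ² = 64, so ωₙ = 8 rad/s.
2ζωₙ = 3, so ζ = 3/(2·8) = 0.1875.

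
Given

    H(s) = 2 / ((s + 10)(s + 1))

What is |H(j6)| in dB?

|H(j6)|_dB ≈ -31.0 dB

Substitute s = j6: numerator = 2, denominator = -26 + j66.
|H(j6)| = |2| / |-26 + j66| = 2 / 70.937 ≈ 0.02819.
In decibels: 20·log₁₀(0.02819) ≈ -31.0 dB.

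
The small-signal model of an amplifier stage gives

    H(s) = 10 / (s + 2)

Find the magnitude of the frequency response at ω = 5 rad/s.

|H(j5)| ≈ 1.857

Substitute s = j5: numerator = 10, denominator = 2 + j5.
|H(j5)| = |10| / |2 + j5| = 10 / 5.3852 ≈ 1.857.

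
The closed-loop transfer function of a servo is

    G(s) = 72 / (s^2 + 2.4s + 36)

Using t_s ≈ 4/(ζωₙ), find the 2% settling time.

Comparing s^2 + 2.4s + 36 to s^2 + 2ζωₙs + ωₙ²: ωₙ = 6 rad/s and ζ = 2.4/(2·6) = 0.2.
ζωₙ = 2.4/2 = 1.2, so t_s ≈ 4/(ζωₙ) = 4/1.2 ≈ 3.333 s.

t_s ≈ 3.333 s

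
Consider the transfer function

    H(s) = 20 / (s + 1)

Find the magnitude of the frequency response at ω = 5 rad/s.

Substitute s = j5: numerator = 20, denominator = 1 + j5.
|H(j5)| = |20| / |1 + j5| = 20 / 5.0990 ≈ 3.922.

|H(j5)| ≈ 3.922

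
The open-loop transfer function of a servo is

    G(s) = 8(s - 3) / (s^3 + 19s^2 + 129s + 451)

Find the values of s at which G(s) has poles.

s = -4 + 5j, -4 - 5j, -11

The poles are the roots of the denominator s^3 + 19s^2 + 129s + 451 = 0.
Trying s = -11: the polynomial evaluates to 0, so (s + 11) is a factor.
Dividing out leaves s^2 + 8s + 41 = 0.
The quadratic formula then gives s = -4 ± 5j.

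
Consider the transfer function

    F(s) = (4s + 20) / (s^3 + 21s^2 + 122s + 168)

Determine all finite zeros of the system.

s = -5

Set the numerator to zero: 4s + 20 = 0, i.e. 4·(s + 5) = 0.
So s = -5.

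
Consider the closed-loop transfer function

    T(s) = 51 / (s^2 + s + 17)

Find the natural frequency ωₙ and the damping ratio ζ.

Compare the denominator to the standard form s^2 + 2ζωₙs + ωₙ².
ωₙ² = 17, so ωₙ = √17 ≈ 4.123 rad/s.
2ζωₙ = 1, so ζ = 1/(2·√17) ≈ 0.1213.

ωₙ ≈ 4.123 rad/s, ζ ≈ 0.1213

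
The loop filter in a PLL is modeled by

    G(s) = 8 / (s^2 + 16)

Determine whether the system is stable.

marginally stable

The denominator s^2 + 16 factors as (s^2 + 16), giving poles at s = 4j, -4j.
Since the simple pole(s) at s = ±4j lie on the jω-axis with none in the right half-plane, the system is marginally stable.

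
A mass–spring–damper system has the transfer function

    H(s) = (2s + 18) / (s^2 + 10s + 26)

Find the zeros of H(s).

Set the numerator to zero: 2s + 18 = 0, i.e. 2·(s + 9) = 0.
So s = -9.

s = -9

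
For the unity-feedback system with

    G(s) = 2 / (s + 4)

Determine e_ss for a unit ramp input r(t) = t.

e_ss = ∞

G(s) has no poles at the origin.
This is a Type 0 system; Kv = lim_{s→0} s·G(s) = 0, so the steady-state error for a ramp input is infinite.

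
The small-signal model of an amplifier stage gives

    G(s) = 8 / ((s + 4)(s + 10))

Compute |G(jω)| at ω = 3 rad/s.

Substitute s = j3: numerator = 8, denominator = 31 + j42.
|G(j3)| = |8| / |31 + j42| = 8 / 52.202 ≈ 0.1533.

|G(j3)| ≈ 0.1533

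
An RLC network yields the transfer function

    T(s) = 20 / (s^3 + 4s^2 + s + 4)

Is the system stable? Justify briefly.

marginally stable

The denominator s^3 + 4s^2 + s + 4 factors as (s^2 + 1)(s + 4), giving poles at s = ±j, -4.
Since the simple pole(s) at s = j, -j lie on the jω-axis with none in the right half-plane, the system is marginally stable.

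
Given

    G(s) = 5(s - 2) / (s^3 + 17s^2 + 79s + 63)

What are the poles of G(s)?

s = -1, -7, -9

The poles are the roots of the denominator s^3 + 17s^2 + 79s + 63 = 0.
Trying s = -1: the polynomial evaluates to 0, so (s + 1) is a factor.
Dividing out leaves s^2 + 16s + 63 = 0.
Factoring the quadratic: (s + 7)(s + 9) = 0.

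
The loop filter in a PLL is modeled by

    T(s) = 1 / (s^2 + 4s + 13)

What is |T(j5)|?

Substitute s = j5: numerator = 1, denominator = -12 + j20.
|T(j5)| = |1| / |-12 + j20| = 1 / 23.324 ≈ 0.04287.

|T(j5)| ≈ 0.04287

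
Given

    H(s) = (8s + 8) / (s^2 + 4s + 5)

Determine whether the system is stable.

stable

The poles can be read from the denominator factors: s = -2 ± j.
Since all poles lie strictly in the left half-plane, the system is stable.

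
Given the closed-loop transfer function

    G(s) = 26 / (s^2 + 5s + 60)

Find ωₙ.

ωₙ ≈ 7.746 rad/s

Compare the denominator to the standard form s^2 + 2ζωₙs + ωₙ².
ωₙ² = 60, so ωₙ = √60 ≈ 7.746 rad/s.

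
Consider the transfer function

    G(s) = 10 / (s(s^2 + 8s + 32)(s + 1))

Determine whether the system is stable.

marginally stable

The poles can be read from the denominator factors: s = 0, -4 ± 4j, -1.
Since the simple pole(s) at s = 0 lie on the jω-axis with none in the right half-plane, the system is marginally stable.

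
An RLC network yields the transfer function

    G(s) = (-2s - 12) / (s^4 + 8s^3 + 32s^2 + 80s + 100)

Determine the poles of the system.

s = -3 + j, -3 - j, -1 + 3j, -1 - 3j

The poles are the roots of the denominator s^4 + 8s^3 + 32s^2 + 80s + 100 = 0.
No real roots exist; factor into two real quadratics: (s^2 + 6s + 10)(s^2 + 2s + 10) = 0.
Each quadratic gives a conjugate pair via the quadratic formula.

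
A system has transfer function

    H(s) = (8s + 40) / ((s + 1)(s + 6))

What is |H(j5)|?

|H(j5)| ≈ 1.420

Substitute s = j5: numerator = 40 + j40, denominator = -19 + j35.
|H(j5)| = |40 + j40| / |-19 + j35| = 56.569 / 39.825 ≈ 1.420.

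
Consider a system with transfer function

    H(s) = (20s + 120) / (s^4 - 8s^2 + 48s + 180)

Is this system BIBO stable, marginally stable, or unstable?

unstable

The denominator s^4 - 8s^2 + 48s + 180 factors as (s^2 + 6s + 10)(s^2 - 6s + 18), giving poles at s = -3 ± j, 3 ± 3j.
Since the pole(s) at s = 3 + 3j, 3 - 3j lie in the right half-plane, the system is unstable.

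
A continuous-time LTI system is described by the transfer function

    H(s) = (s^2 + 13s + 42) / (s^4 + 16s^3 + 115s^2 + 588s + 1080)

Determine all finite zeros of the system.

Set the numerator to zero: s^2 + 13s + 42 = 0.
Factoring: (s + 7)(s + 6) = 0.

s = -7, -6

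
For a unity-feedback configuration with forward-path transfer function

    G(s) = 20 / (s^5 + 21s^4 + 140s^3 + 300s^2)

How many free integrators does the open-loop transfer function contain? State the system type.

Type 2

Factor s from the denominator: s^5 + 21s^4 + 140s^3 + 300s^2 = s^2·(s^3 + 21s^2 + 140s + 300).
There are 2 poles at the origin, so the system is Type 2.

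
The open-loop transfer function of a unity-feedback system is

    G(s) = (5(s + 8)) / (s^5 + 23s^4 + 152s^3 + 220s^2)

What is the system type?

Type 2

The denominator has 2 factors of s at the origin (free integrators), so this is a Type 2 system.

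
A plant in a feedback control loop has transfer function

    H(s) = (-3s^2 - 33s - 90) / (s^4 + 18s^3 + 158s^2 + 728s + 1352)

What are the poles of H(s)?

s = -5 + j, -5 - j, -4 + 6j, -4 - 6j

The poles are the roots of the denominator s^4 + 18s^3 + 158s^2 + 728s + 1352 = 0.
No real roots exist; factor into two real quadratics: (s^2 + 10s + 26)(s^2 + 8s + 52) = 0.
Each quadratic gives a conjugate pair via the quadratic formula.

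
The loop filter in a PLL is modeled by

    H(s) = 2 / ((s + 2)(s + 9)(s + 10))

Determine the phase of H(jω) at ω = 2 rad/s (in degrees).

At s = j2: numerator = 2, denominator = 96 + j248.
∠H = ∠num − ∠den = 0° − (68.839°) = -68.84°.

∠H(j2) ≈ -68.84°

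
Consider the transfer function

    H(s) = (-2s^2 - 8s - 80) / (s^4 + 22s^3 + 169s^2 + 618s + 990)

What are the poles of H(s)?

The poles are the roots of the denominator s^4 + 22s^3 + 169s^2 + 618s + 990 = 0.
Trying s = -5: the polynomial evaluates to 0, so (s + 5) is a factor.
Dividing out leaves s^3 + 17s^2 + 84s + 198 = 0.
This factors further as (s^2 + 6s + 18)(s + 11) = 0.

s = -3 + 3j, -3 - 3j, -5, -11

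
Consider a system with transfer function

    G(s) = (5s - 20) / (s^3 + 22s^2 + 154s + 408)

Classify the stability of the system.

stable

The denominator s^3 + 22s^2 + 154s + 408 factors as (s^2 + 10s + 34)(s + 12), giving poles at s = -5 ± 3j, -12.
Since all poles lie strictly in the left half-plane, the system is stable.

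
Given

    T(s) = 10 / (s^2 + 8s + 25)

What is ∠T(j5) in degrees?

∠T(j5) ≈ -90°

At s = j5: numerator = 10, denominator = j40.
∠T = ∠num − ∠den = 0° − (90°) = -90°.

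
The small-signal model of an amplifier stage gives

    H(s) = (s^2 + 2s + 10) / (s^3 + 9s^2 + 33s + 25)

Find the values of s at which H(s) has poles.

s = -1, -4 ± 3j

The poles are the roots of the denominator s^3 + 9s^2 + 33s + 25 = 0.
Trying s = -1: the polynomial evaluates to 0, so (s + 1) is a factor.
Dividing out leaves s^2 + 8s + 25 = 0.
The quadratic formula then gives s = -4 ± 3j.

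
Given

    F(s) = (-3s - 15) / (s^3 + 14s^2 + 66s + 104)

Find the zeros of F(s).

Set the numerator to zero: -3s - 15 = 0, i.e. -3·(s + 5) = 0.
So s = -5.

s = -5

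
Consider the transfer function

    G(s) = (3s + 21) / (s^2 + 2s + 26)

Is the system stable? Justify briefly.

stable

The denominator s^2 + 2s + 26 factors as (s^2 + 2s + 26), giving poles at s = -1 ± 5j.
Since all poles lie strictly in the left half-plane, the system is stable.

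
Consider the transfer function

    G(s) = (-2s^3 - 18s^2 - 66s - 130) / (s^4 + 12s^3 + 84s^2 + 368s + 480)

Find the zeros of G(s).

Set the numerator to zero: -2s^3 - 18s^2 - 66s - 130 = 0, i.e. -2·(s^3 + 9s^2 + 33s + 65) = 0.
Factoring: (s + 5)(s^2 + 4s + 13) = 0.

s = -5, -2 + 3j, -2 - 3j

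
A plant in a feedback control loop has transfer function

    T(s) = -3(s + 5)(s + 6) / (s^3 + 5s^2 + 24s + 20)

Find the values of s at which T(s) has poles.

The poles are the roots of the denominator s^3 + 5s^2 + 24s + 20 = 0.
Trying s = -1: the polynomial evaluates to 0, so (s + 1) is a factor.
Dividing out leaves s^2 + 4s + 20 = 0.
The quadratic formula then gives s = -2 ± 4j.

s = -2 ± 4j, -1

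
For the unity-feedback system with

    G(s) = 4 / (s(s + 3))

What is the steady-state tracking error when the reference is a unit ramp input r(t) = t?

e_ss = 0.7500

G(s) has one pole at the origin.
This is a Type 1 system. Kv = lim_{s→0} s·G(s) = 4/3.
e_ss = 1/Kv = 1/(4/3) = 3/4 ≈ 0.7500.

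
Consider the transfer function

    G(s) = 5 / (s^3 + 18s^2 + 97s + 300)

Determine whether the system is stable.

stable

The denominator s^3 + 18s^2 + 97s + 300 factors as (s^2 + 6s + 25)(s + 12), giving poles at s = -3 ± 4j, -12.
Since all poles lie strictly in the left half-plane, the system is stable.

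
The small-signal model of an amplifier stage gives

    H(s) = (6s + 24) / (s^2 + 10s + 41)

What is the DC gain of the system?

H(0) = 24/41 ≈ 0.5854

Set s = 0: H(0) = (24) / (41) = 24/41.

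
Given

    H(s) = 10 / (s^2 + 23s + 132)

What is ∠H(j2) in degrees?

∠H(j2) ≈ -19.77°

At s = j2: numerator = 10, denominator = 128 + j46.
∠H = ∠num − ∠den = 0° − (19.767°) = -19.77°.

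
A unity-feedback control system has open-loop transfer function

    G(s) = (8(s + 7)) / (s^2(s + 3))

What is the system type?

The denominator has 2 factors of s at the origin (free integrators), so this is a Type 2 system.

Type 2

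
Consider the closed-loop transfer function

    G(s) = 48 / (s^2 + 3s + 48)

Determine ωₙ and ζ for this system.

Compare the denominator to the standard form s^2 + 2ζωₙs + ωₙ².
ωₙ² = 48, so ωₙ = √48 ≈ 6.928 rad/s.
2ζωₙ = 3, so ζ = 3/(2·√48) ≈ 0.2165.

ωₙ ≈ 6.928 rad/s, ζ ≈ 0.2165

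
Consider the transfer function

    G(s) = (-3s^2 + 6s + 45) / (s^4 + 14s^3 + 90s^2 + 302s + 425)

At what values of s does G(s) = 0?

Set the numerator to zero: -3s^2 + 6s + 45 = 0, i.e. -3·(s^2 - 2s - 15) = 0.
Factoring: (s + 3)(s - 5) = 0.

s = -3, 5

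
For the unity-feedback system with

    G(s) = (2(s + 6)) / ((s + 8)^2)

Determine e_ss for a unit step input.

e_ss = 0.8421

G(s) has no poles at the origin.
This is a Type 0 system. Kp = lim_{s→0} G(s) = 12/64 = 3/16.
e_ss = 1/(1 + Kp) = 1/(1 + 3/16) = 16/19 ≈ 0.8421.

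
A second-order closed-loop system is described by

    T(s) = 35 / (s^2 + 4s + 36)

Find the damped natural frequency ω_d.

ω_d ≈ 5.657 rad/s

Comparing s^2 + 4s + 36 to s^2 + 2ζωₙs + ωₙ²: ωₙ = 6 rad/s and ζ = 4/(2·6) ≈ 0.3333.
ζωₙ = 4/2 = 2, so ω_d = ωₙ√(1−ζ²) = √(ωₙ² − (ζωₙ)²) = √(36 − 2²) = √32 ≈ 5.657 rad/s.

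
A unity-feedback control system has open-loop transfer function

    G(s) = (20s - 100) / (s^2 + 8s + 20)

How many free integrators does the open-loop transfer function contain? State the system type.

The denominator has no factor of s at the origin — no free integrator — so this is a Type 0 system.

Type 0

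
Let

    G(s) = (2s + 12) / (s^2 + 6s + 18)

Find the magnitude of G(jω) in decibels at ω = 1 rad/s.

Substitute s = j1: numerator = 12 + j2, denominator = 17 + j6.
|G(j1)| = |12 + j2| / |17 + j6| = 12.166 / 18.028 ≈ 0.6748.
In decibels: 20·log₁₀(0.6748) ≈ -3.42 dB.

|G(j1)|_dB ≈ -3.42 dB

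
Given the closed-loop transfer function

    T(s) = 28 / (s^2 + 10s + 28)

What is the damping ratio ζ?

Compare the denominator to the standard form s^2 + 2ζωₙs + ωₙ².
ωₙ² = 28, so ωₙ = √28 ≈ 5.292 rad/s.
2ζωₙ = 10, so ζ = 10/(2·√28) ≈ 0.9449.
With ζ = 0.9449 the response is underdamped.

ζ ≈ 0.9449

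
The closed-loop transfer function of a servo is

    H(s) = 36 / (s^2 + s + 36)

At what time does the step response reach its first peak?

Comparing s^2 + s + 36 to s^2 + 2ζωₙs + ωₙ²: ωₙ = 6 rad/s and ζ = 1/(2·6) ≈ 0.08333.
ζωₙ = 1/2 = 0.5, so ω_d = ωₙ√(1−ζ²) = √(ωₙ² − (ζωₙ)²) = √(36 − 0.5²) = √35.75 ≈ 5.979 rad/s.
t_p = π/ω_d = π/5.979 ≈ 0.5254 s.

t_p ≈ 0.5254 s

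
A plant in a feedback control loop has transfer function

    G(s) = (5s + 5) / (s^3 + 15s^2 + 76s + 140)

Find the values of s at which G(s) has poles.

s = -4 + 2j, -4 - 2j, -7

The poles are the roots of the denominator s^3 + 15s^2 + 76s + 140 = 0.
Trying s = -7: the polynomial evaluates to 0, so (s + 7) is a factor.
Dividing out leaves s^2 + 8s + 20 = 0.
The quadratic formula then gives s = -4 ± 2j.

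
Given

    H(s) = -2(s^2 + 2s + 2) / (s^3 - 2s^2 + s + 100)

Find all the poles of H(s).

s = 3 ± 4j, -4

The poles are the roots of the denominator s^3 - 2s^2 + s + 100 = 0.
Trying s = -4: the polynomial evaluates to 0, so (s + 4) is a factor.
Dividing out leaves s^2 - 6s + 25 = 0.
The quadratic formula then gives s = 3 ± 4j.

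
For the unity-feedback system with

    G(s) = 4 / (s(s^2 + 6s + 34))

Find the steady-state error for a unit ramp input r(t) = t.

e_ss = 8.500

G(s) has one pole at the origin.
This is a Type 1 system. Kv = lim_{s→0} s·G(s) = 4/34 = 2/17.
e_ss = 1/Kv = 1/(2/17) = 17/2 ≈ 8.500.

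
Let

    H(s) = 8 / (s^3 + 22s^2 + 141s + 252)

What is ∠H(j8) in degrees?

At s = j8: numerator = 8, denominator = -1156 + j616.
∠H = ∠num − ∠den = 0° − (151.95°) = -151.9°.

∠H(j8) ≈ -151.9°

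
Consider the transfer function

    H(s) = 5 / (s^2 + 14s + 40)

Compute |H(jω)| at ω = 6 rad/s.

Substitute s = j6: numerator = 5, denominator = 4 + j84.
|H(j6)| = |5| / |4 + j84| = 5 / 84.095 ≈ 0.05946.

|H(j6)| ≈ 0.05946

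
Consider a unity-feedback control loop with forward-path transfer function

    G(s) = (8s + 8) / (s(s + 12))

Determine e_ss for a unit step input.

G(s) has one pole at the origin.
This is a Type 1 system; for a step input the steady-state error is zero.

e_ss = 0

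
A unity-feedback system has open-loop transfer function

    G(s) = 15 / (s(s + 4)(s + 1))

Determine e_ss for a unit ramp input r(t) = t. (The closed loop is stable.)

e_ss = 0.2667

G(s) has one pole at the origin.
This is a Type 1 system. Kv = lim_{s→0} s·G(s) = 15/4.
e_ss = 1/Kv = 1/(15/4) = 4/15 ≈ 0.2667.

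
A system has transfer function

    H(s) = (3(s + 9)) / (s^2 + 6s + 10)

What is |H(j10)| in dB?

|H(j10)|_dB ≈ -8.56 dB

Substitute s = j10: numerator = 27 + j30, denominator = -90 + j60.
|H(j10)| = |27 + j30| / |-90 + j60| = 40.361 / 108.17 ≈ 0.3731.
In decibels: 20·log₁₀(0.3731) ≈ -8.56 dB.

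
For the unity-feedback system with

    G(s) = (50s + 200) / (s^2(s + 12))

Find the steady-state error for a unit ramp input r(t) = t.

e_ss = 0

G(s) has 2 poles at the origin.
This is a Type 2 system; for a ramp input the steady-state error is zero.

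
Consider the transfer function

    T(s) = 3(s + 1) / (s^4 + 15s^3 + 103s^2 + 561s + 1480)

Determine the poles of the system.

The poles are the roots of the denominator s^4 + 15s^3 + 103s^2 + 561s + 1480 = 0.
Trying s = -5: the polynomial evaluates to 0, so (s + 5) is a factor.
Dividing out leaves s^3 + 10s^2 + 53s + 296 = 0.
This factors further as (s^2 + 2s + 37)(s + 8) = 0.

s = -5, -1 ± 6j, -8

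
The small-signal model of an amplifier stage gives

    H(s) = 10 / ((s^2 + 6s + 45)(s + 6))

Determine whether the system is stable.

The poles can be read from the denominator factors: s = -3 ± 6j, -6.
Since all poles lie strictly in the left half-plane, the system is stable.

stable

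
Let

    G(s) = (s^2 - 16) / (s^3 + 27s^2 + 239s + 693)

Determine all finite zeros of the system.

Set the numerator to zero: s^2 - 16 = 0.
Factoring: (s + 4)(s - 4) = 0.

s = -4, 4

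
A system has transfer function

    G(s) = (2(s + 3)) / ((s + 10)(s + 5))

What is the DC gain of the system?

At s = 0 each factor (s + a) contributes a and each (s^2 + bs + c) contributes c.
G(0) = 2·(3) / ((10) · (5)) = 6/50 = 3/25.

G(0) = 3/25 ≈ 0.1200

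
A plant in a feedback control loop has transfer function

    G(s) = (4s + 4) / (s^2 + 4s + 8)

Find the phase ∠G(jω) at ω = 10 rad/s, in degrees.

At s = j10: numerator = 4 + j40, denominator = -92 + j40.
∠G = ∠num − ∠den = 84.289° − (156.50°) = -72.21°.

∠G(j10) ≈ -72.21°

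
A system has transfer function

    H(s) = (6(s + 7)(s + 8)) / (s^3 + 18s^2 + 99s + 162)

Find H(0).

Set s = 0: H(0) = (336) / (162) = 56/27.

H(0) = 56/27 ≈ 2.074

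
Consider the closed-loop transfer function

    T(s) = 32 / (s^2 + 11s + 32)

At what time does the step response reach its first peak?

Comparing s^2 + 11s + 32 to s^2 + 2ζωₙs + ωₙ²: ωₙ = √32 ≈ 5.657 rad/s and ζ = 11/(2·√32) ≈ 0.9723.
ζωₙ = 11/2 = 5.5, so ω_d = ωₙ√(1−ζ²) = √(ωₙ² − (ζωₙ)²) = √(32 − 5.5²) = √1.75 ≈ 1.323 rad/s.
t_p = π/ω_d = π/1.323 ≈ 2.375 s.

t_p ≈ 2.375 s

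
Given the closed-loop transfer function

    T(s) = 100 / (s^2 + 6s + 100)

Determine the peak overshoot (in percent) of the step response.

Comparing s^2 + 6s + 100 to s^2 + 2ζωₙs + ωₙ²: ωₙ = 10 rad/s and ζ = 6/(2·10) = 0.3.
%OS = 100·exp(−πζ/√(1−ζ²)) = 100·exp(−π·0.3/√(1−0.3²)) ≈ 37.2%.

%OS ≈ 37.2%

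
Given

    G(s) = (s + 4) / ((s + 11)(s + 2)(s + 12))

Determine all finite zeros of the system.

s = -4

Set the numerator to zero: s + 4 = 0.
So s = -4.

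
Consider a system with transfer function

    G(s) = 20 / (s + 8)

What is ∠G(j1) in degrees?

∠G(j1) ≈ -7.125°

At s = j1: numerator = 20, denominator = 8 + j1.
∠G = ∠num − ∠den = 0° − (7.1250°) = -7.125°.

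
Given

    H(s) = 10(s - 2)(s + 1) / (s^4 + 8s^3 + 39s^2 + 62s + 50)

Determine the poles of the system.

The poles are the roots of the denominator s^4 + 8s^3 + 39s^2 + 62s + 50 = 0.
No real roots exist; factor into two real quadratics: (s^2 + 2s + 2)(s^2 + 6s + 25) = 0.
Each quadratic gives a conjugate pair via the quadratic formula.

s = -1 ± j, -3 ± 4j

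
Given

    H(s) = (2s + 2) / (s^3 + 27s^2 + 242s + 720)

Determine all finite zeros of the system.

s = -1

Set the numerator to zero: 2s + 2 = 0, i.e. 2·(s + 1) = 0.
So s = -1.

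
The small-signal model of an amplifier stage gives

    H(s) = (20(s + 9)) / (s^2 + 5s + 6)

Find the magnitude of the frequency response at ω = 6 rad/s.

|H(j6)| ≈ 5.099

Substitute s = j6: numerator = 180 + j120, denominator = -30 + j30.
|H(j6)| = |180 + j120| / |-30 + j30| = 216.33 / 42.426 ≈ 5.099.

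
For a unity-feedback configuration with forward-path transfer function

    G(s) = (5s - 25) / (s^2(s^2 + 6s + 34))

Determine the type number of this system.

The denominator has 2 factors of s at the origin (free integrators), so this is a Type 2 system.

Type 2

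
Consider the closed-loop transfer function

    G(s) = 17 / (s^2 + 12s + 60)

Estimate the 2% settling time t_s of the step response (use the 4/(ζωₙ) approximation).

Comparing s^2 + 12s + 60 to s^2 + 2ζωₙs + ωₙ²: ωₙ = √60 ≈ 7.746 rad/s and ζ = 12/(2·√60) ≈ 0.7746.
ζωₙ = 12/2 = 6, so t_s ≈ 4/(ζωₙ) = 4/6 ≈ 0.6667 s.

t_s ≈ 0.6667 s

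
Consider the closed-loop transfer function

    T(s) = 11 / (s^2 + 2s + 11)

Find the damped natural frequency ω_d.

ω_d ≈ 3.162 rad/s

Comparing s^2 + 2s + 11 to s^2 + 2ζωₙs + ωₙ²: ωₙ = √11 ≈ 3.317 rad/s and ζ = 2/(2·√11) ≈ 0.3015.
ζωₙ = 2/2 = 1, so ω_d = ωₙ√(1−ζ²) = √(ωₙ² − (ζωₙ)²) = √(11 − 1²) = √10 ≈ 3.162 rad/s.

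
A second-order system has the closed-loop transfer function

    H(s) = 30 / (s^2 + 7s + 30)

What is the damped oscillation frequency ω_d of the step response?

Comparing s^2 + 7s + 30 to s^2 + 2ζωₙs + ωₙ²: ωₙ = √30 ≈ 5.477 rad/s and ζ = 7/(2·√30) ≈ 0.6390.
ζωₙ = 7/2 = 3.5, so ω_d = ωₙ√(1−ζ²) = √(ωₙ² − (ζωₙ)²) = √(30 − 3.5²) = √17.75 ≈ 4.213 rad/s.

ω_d ≈ 4.213 rad/s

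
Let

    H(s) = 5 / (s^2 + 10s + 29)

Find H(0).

Set s = 0: H(0) = (5) / (29) = 5/29.

H(0) = 5/29 ≈ 0.1724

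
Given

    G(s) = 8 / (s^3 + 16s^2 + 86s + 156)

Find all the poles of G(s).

s = -5 + j, -5 - j, -6

The poles are the roots of the denominator s^3 + 16s^2 + 86s + 156 = 0.
Trying s = -6: the polynomial evaluates to 0, so (s + 6) is a factor.
Dividing out leaves s^2 + 10s + 26 = 0.
The quadratic formula then gives s = -5 ± 1j.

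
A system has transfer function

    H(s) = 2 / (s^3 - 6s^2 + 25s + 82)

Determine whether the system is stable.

The denominator s^3 - 6s^2 + 25s + 82 factors as (s^2 - 8s + 41)(s + 2), giving poles at s = 4 + 5j, 4 - 5j, -2.
Since the pole(s) at s = 4 ± 5j lie in the right half-plane, the system is unstable.

unstable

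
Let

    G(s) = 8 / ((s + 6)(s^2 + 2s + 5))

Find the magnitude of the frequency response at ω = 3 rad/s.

|G(j3)| ≈ 0.1654

Substitute s = j3: numerator = 8, denominator = -42 + j24.
|G(j3)| = |8| / |-42 + j24| = 8 / 48.374 ≈ 0.1654.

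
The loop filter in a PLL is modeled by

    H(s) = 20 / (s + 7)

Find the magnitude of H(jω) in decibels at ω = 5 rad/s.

|H(j5)|_dB ≈ 7.33 dB

Substitute s = j5: numerator = 20, denominator = 7 + j5.
|H(j5)| = |20| / |7 + j5| = 20 / 8.6023 ≈ 2.325.
In decibels: 20·log₁₀(2.325) ≈ 7.33 dB.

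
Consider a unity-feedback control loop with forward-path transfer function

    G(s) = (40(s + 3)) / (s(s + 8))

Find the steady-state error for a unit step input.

G(s) has one pole at the origin.
This is a Type 1 system; for a step input the steady-state error is zero.

e_ss = 0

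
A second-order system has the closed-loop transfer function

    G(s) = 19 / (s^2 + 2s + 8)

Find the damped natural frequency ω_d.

ω_d ≈ 2.646 rad/s

Comparing s^2 + 2s + 8 to s^2 + 2ζωₙs + ωₙ²: ωₙ = √8 ≈ 2.828 rad/s and ζ = 2/(2·√8) ≈ 0.3536.
ζωₙ = 2/2 = 1, so ω_d = ωₙ√(1−ζ²) = √(ωₙ² − (ζωₙ)²) = √(8 − 1²) = √7 ≈ 2.646 rad/s.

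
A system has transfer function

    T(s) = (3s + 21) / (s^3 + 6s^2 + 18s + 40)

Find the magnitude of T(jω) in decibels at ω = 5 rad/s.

Substitute s = j5: numerator = 21 + j15, denominator = -110 - j35.
|T(j5)| = |21 + j15| / |-110 - j35| = 25.807 / 115.43 ≈ 0.2236.
In decibels: 20·log₁₀(0.2236) ≈ -13.0 dB.

|T(j5)|_dB ≈ -13.0 dB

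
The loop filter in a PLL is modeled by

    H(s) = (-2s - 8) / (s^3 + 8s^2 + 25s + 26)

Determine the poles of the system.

The poles are the roots of the denominator s^3 + 8s^2 + 25s + 26 = 0.
Trying s = -2: the polynomial evaluates to 0, so (s + 2) is a factor.
Dividing out leaves s^2 + 6s + 13 = 0.
The quadratic formula then gives s = -3 ± 2j.

s = -3 + 2j, -3 - 2j, -2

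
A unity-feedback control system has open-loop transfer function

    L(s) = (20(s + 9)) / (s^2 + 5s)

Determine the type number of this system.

Type 1

The denominator has 1 factor of s at the origin (free integrator), so this is a Type 1 system.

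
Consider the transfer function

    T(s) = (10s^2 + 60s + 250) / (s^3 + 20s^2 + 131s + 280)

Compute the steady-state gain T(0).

Set s = 0: T(0) = (250) / (280) = 25/28.

T(0) = 25/28 ≈ 0.8929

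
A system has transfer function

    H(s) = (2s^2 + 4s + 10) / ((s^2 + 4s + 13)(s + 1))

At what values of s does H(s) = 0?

Set the numerator to zero: 2s^2 + 4s + 10 = 0, i.e. 2·(s^2 + 2s + 5) = 0.
Factoring: (s^2 + 2s + 5) = 0.

s = -1 ± 2j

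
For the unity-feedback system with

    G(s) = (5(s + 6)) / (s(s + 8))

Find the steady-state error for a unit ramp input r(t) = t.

e_ss = 0.2667

G(s) has one pole at the origin.
This is a Type 1 system. Kv = lim_{s→0} s·G(s) = 30/8 = 15/4.
e_ss = 1/Kv = 1/(15/4) = 4/15 ≈ 0.2667.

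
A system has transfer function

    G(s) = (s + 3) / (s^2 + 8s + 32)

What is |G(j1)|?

|G(j1)| ≈ 0.09877

Substitute s = j1: numerator = 3 + j1, denominator = 31 + j8.
|G(j1)| = |3 + j1| / |31 + j8| = 3.1623 / 32.016 ≈ 0.09877.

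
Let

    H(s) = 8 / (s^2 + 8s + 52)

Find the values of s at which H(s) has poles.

The poles are the roots of the denominator s^2 + 8s + 52 = 0.
Using the quadratic formula: s = (-8 ± √(-144))/2 = -4 ± 6j.

s = -4 + 6j, -4 - 6j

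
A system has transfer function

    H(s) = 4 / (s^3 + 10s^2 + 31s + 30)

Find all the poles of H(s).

The poles are the roots of the denominator s^3 + 10s^2 + 31s + 30 = 0.
Trying s = -2: the polynomial evaluates to 0, so (s + 2) is a factor.
Dividing out leaves s^2 + 8s + 15 = 0.
Factoring the quadratic: (s + 3)(s + 5) = 0.

s = -2, -3, -5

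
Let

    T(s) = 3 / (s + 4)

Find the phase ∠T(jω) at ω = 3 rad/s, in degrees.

At s = j3: numerator = 3, denominator = 4 + j3.
∠T = ∠num − ∠den = 0° − (36.870°) = -36.87°.

∠T(j3) ≈ -36.87°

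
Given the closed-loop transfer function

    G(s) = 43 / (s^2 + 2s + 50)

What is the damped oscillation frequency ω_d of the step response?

Comparing s^2 + 2s + 50 to s^2 + 2ζωₙs + ωₙ²: ωₙ = √50 ≈ 7.071 rad/s and ζ = 2/(2·√50) ≈ 0.1414.
ζωₙ = 2/2 = 1, so ω_d = ωₙ√(1−ζ²) = √(ωₙ² − (ζωₙ)²) = √(50 − 1²) = √49 = 7 rad/s.

ω_d = 7 rad/s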